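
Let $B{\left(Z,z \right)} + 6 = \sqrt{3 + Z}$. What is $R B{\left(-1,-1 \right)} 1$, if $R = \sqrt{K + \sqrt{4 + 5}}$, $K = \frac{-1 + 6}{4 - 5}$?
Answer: $i \left(2 - 6 \sqrt{2}\right) \approx - 6.4853 i$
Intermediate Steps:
$K = -5$ ($K = \frac{5}{-1} = 5 \left(-1\right) = -5$)
$B{\left(Z,z \right)} = -6 + \sqrt{3 + Z}$
$R = i \sqrt{2}$ ($R = \sqrt{-5 + \sqrt{4 + 5}} = \sqrt{-5 + \sqrt{9}} = \sqrt{-5 + 3} = \sqrt{-2} = i \sqrt{2} \approx 1.4142 i$)
$R B{\left(-1,-1 \right)} 1 = i \sqrt{2} \left(-6 + \sqrt{3 - 1}\right) 1 = i \sqrt{2} \left(-6 + \sqrt{2}\right) 1 = i \sqrt{2} \left(-6 + \sqrt{2}\right)$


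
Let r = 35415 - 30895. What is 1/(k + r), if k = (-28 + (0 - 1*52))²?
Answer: 1/10920 ≈ 9.1575e-5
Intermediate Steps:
r = 4520
k = 6400 (k = (-28 + (0 - 52))² = (-28 - 52)² = (-80)² = 6400)
1/(k + r) = 1/(6400 + 4520) = 1/10920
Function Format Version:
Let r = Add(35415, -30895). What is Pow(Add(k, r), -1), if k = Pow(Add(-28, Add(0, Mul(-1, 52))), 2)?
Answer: Rational(1, 10920) ≈ 9.1575e-5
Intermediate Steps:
r = 4520
k = 6400 (k = Pow(Add(-28, Add(0, -52)), 2) = Pow(Add(-28, -52), 2) = Pow(-80, 2) = 6400)
Pow(Add(k, r), -1) = Pow(Add(6400, 4520), -1) = Pow(10920, -1) = Rational(1, 10920)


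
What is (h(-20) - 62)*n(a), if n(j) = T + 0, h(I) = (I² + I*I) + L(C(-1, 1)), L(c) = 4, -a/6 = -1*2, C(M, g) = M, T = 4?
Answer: 2968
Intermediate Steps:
a = 12 (a = -(-6)*2 = -6*(-2) = 12)
h(I) = 4 + 2*I² (h(I) = (I² + I*I) + 4 = (I² + I²) + 4 = 2*I² + 4 = 4 + 2*I²)
n(j) = 4 (n(j) = 4 + 0 = 4)
(h(-20) - 62)*n(a) = ((4 + 2*(-20)²) - 62)*4 = ((4 + 2*400) - 62)*4 = ((4 + 800) - 62)*4 = (804 - 62)*4 = 742*4 = 2968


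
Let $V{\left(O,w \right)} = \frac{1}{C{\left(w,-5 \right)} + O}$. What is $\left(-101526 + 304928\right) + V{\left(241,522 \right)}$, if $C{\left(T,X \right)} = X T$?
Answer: $\frac{481859337}{2369} \approx 2.034 \cdot 10^{5}$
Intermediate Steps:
$C{\left(T,X \right)} = T X$
$V{\left(O,w \right)} = \frac{1}{O - 5 w}$ ($V{\left(O,w \right)} = \frac{1}{w \left(-5\right) + O} = \frac{1}{- 5 w + O} = \frac{1}{O - 5 w}$)
$\left(-101526 + 304928\right) + V{\left(241,522 \right)} = \left(-101526 + 304928\right) + \frac{1}{241 - 2610} = 203402 + \frac{1}{241 - 2610} = 203402 + \frac{1}{-2369} = 203402 - \frac{1}{2369} = \frac{481859337}{2369}$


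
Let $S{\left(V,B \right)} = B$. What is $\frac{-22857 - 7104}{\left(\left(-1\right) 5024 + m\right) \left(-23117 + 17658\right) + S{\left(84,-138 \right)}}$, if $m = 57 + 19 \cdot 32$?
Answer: $- \frac{9987}{7931881} \approx -0.0012591$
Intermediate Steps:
$m = 665$ ($m = 57 + 608 = 665$)
$\frac{-22857 - 7104}{\left(\left(-1\right) 5024 + m\right) \left(-23117 + 17658\right) + S{\left(84,-138 \right)}} = \frac{-22857 - 7104}{\left(\left(-1\right) 5024 + 665\right) \left(-23117 + 17658\right) - 138} = - \frac{29961}{\left(-5024 + 665\right) \left(-5459\right) - 138} = - \frac{29961}{\left(-4359\right) \left(-5459\right) - 138} = - \frac{29961}{23795781 - 138} = - \frac{29961}{23795643} = \left(-29961\right) \frac{1}{23795643} = - \frac{9987}{7931881}$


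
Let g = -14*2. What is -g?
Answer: 28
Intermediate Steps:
g = -28
-g = -1*(-28) = 28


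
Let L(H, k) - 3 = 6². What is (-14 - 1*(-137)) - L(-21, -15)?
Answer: 84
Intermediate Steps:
L(H, k) = 39 (L(H, k) = 3 + 6² = 3 + 36 = 39)
(-14 - 1*(-137)) - L(-21, -15) = (-14 - 1*(-137)) - 1*39 = (-14 + 137) - 39 = 123 - 39 = 84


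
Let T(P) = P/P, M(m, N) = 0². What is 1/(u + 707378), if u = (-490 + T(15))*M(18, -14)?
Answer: 1/707378 ≈ 1.4137e-6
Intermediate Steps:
M(m, N) = 0
T(P) = 1
u = 0 (u = (-490 + 1)*0 = -489*0 = 0)
1/(u + 707378) = 1/(0 + 707378) = 1/707378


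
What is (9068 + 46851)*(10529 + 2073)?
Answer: 704691238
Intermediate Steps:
(9068 + 46851)*(10529 + 2073) = 55919*12602 = 704691238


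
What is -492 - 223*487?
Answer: -109093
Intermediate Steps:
-492 - 223*487 = -492 - 108601 = -109093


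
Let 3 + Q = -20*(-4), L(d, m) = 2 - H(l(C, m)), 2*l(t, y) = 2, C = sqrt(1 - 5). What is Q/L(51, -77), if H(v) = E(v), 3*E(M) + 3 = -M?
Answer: 231/10 ≈ 23.100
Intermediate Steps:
C = 2*I (C = sqrt(-4) = 2*I ≈ 2.0*I)
l(t, y) = 1 (l(t, y) = (1/2)*2 = 1)
E(M) = -1 - M/3 (E(M) = -1 + (-M)/3 = -1 - M/3)
H(v) = -1 - v/3
L(d, m) = 10/3 (L(d, m) = 2 - (-1 - 1/3*1) = 2 - (-1 - 1/3) = 2 - 1*(-4/3) = 2 + 4/3 = 10/3)
Q = 77 (Q = -3 - 20*(-4) = -3 + 80 = 77)
Q/L(51, -77) = 77/(10/3) = 77*(3/10) = 231/10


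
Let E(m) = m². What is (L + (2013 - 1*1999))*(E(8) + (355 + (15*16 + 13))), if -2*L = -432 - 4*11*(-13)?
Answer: -37632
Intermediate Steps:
L = -70 (L = -(-432 - 4*11*(-13))/2 = -(-432 - 44*(-13))/2 = -(-432 + 572)/2 = -½*140 = -70)
(L + (2013 - 1*1999))*(E(8) + (355 + (15*16 + 13))) = (-70 + (2013 - 1*1999))*(8² + (355 + (15*16 + 13))) = (-70 + (2013 - 1999))*(64 + (355 + (240 + 13))) = (-70 + 14)*(64 + (355 + 253)) = -56*(64 + 608) = -56*672 = -37632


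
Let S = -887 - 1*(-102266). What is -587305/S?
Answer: -587305/101379 ≈ -5.7932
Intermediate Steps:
S = 101379 (S = -887 + 102266 = 101379)
-587305/S = -587305/101379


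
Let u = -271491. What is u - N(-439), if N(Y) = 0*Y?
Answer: -271491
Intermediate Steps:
N(Y) = 0
u - N(-439) = -271491 - 1*0 = -271491 + 0 = -271491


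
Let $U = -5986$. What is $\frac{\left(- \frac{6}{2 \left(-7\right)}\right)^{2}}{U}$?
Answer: $- \frac{9}{293314} \approx -3.0684 \cdot 10^{-5}$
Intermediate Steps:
$\frac{\left(- \frac{6}{2 \left(-7\right)}\right)^{2}}{U} = \frac{\left(- \frac{6}{2 \left(-7\right)}\right)^{2}}{-5986} = \left(- \frac{6}{-14}\right)^{2} \left(- \frac{1}{5986}\right) = \left(\left(-6\right) \left(- \frac{1}{14}\right)\right)^{2} \left(- \frac{1}{5986}\right) = \left(\frac{3}{7}\right)^{2} \left(- \frac{1}{5986}\right) = \frac{9}{49} \left(- \frac{1}{5986}\right) = - \frac{9}{293314}$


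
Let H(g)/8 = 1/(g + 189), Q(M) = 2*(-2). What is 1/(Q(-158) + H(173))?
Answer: -181/720 ≈ -0.25139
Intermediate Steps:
Q(M) = -4
H(g) = 8/(189 + g) (H(g) = 8/(g + 189) = 8/(189 + g))
1/(Q(-158) + H(173)) = 1/(-4 + 8/(189 + 173)) = 1/(-4 + 8/362) = 1/(-4 + 8*(1/362)) = 1/(-4 + 4/181) = 1/(-720/181) = -181/720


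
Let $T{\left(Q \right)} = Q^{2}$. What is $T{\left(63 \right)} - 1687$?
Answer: $2282$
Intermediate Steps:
$T{\left(63 \right)} - 1687 = 63^{2} - 1687 = 3969 - 1687 = 2282$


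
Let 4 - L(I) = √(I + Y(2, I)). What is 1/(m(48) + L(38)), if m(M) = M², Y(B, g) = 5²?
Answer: 2308/5326801 + 3*√7/5326801 ≈ 0.00043477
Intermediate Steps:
Y(B, g) = 25
L(I) = 4 - √(25 + I) (L(I) = 4 - √(I + 25) = 4 - √(25 + I))
1/(m(48) + L(38)) = 1/(48² + (4 - √(25 + 38))) = 1/(2304 + (4 - √63)) = 1/(2304 + (4 - 3*√7)) = 1/(2308 - 3*√7)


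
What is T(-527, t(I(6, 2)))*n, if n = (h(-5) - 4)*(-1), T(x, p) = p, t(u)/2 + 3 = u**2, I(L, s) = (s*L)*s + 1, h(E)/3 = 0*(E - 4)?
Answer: 4976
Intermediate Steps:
h(E) = 0 (h(E) = 3*(0*(E - 4)) = 3*(0*(-4 + E)) = 3*0 = 0)
I(L, s) = 1 + L*s**2 (I(L, s) = (L*s)*s + 1 = L*s**2 + 1 = 1 + L*s**2)
t(u) = -6 + 2*u**2
n = 4 (n = (0 - 4)*(-1) = -4*(-1) = 4)
T(-527, t(I(6, 2)))*n = (-6 + 2*(1 + 6*2**2)**2)*4 = (-6 + 2*(1 + 6*4)**2)*4 = (-6 + 2*(1 + 24)**2)*4 = (-6 + 2*25**2)*4 = (-6 + 2*625)*4 = (-6 + 1250)*4 = 1244*4 = 4976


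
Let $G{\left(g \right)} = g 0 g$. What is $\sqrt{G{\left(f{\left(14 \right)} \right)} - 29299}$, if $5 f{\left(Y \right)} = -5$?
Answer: $i \sqrt{29299} \approx 171.17 i$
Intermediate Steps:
$f{\left(Y \right)} = -1$ ($f{\left(Y \right)} = \frac{1}{5} \left(-5\right) = -1$)
$G{\left(g \right)} = 0$ ($G{\left(g \right)} = 0 g = 0$)
$\sqrt{G{\left(f{\left(14 \right)} \right)} - 29299} = \sqrt{0 - 29299} = \sqrt{-29299} = i \sqrt{29299}$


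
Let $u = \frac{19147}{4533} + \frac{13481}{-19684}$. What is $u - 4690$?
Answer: $- \frac{418161532505}{89227572} \approx -4686.5$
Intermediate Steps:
$u = \frac{315780175}{89227572}$ ($u = 19147 \cdot \frac{1}{4533} + 13481 \left(- \frac{1}{19684}\right) = \frac{19147}{4533} - \frac{13481}{19684} = \frac{315780175}{89227572} \approx 3.539$)
$u - 4690 = \frac{315780175}{89227572} - 4690 = - \frac{418161532505}{89227572}$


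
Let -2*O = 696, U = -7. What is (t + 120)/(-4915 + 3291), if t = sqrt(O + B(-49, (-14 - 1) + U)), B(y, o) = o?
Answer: -15/203 - I*sqrt(370)/1624 ≈ -0.073892 - 0.011844*I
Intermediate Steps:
O = -348 (O = -1/2*696 = -348)
t = I*sqrt(370) (t = sqrt(-348 + ((-14 - 1) - 7)) = sqrt(-348 + (-15 - 7)) = sqrt(-348 - 22) = sqrt(-370) = I*sqrt(370) ≈ 19.235*I)
(t + 120)/(-4915 + 3291) = (I*sqrt(370) + 120)/(-4915 + 3291) = (120 + I*sqrt(370))/(-1624) = (120 + I*sqrt(370))*(-1/1624) = -15/203 - I*sqrt(370)/1624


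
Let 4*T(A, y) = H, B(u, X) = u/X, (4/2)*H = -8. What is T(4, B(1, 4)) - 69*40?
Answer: -2761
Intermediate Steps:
H = -4 (H = (1/2)*(-8) = -4)
T(A, y) = -1 (T(A, y) = (1/4)*(-4) = -1)
T(4, B(1, 4)) - 69*40 = -1 - 69*40 = -1 - 2760 = -2761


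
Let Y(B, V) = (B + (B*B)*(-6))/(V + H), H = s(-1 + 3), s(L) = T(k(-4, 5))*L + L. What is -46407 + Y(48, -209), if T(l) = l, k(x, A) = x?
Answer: -9963729/215 ≈ -46343.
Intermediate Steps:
s(L) = -3*L (s(L) = -4*L + L = -3*L)
H = -6 (H = -3*(-1 + 3) = -3*2 = -6)
Y(B, V) = (B - 6*B²)/(-6 + V) (Y(B, V) = (B + (B*B)*(-6))/(V - 6) = (B + B²*(-6))/(-6 + V) = (B - 6*B²)/(-6 + V))
-46407 + Y(48, -209) = -46407 + 48*(1 - 6*48)/(-6 - 209) = -46407 + 48*(1 - 288)/(-215) = -46407 + 48*(-1/215)*(-287) = -46407 + 13776/215 = -9963729/215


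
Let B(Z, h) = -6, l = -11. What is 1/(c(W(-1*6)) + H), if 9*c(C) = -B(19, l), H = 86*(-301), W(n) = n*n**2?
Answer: -3/77656 ≈ -3.8632e-5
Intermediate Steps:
W(n) = n**3
H = -25886
c(C) = 2/3 (c(C) = (-1*(-6))/9 = (1/9)*6 = 2/3)
1/(c(W(-1*6)) + H) = 1/(2/3 - 25886) = 1/(-77656/3) = -3/77656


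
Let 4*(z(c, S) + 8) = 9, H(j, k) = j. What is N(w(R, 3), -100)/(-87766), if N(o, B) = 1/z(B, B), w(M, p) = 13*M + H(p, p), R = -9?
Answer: 2/1009309 ≈ 1.9816e-6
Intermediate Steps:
z(c, S) = -23/4 (z(c, S) = -8 + (1/4)*9 = -8 + 9/4 = -23/4)
w(M, p) = p + 13*M (w(M, p) = 13*M + p = p + 13*M)
N(o, B) = -4/23 (N(o, B) = 1/(-23/4) = -4/23)
N(w(R, 3), -100)/(-87766) = -4/23/(-87766) = -4/23*(-1/87766) = 2/1009309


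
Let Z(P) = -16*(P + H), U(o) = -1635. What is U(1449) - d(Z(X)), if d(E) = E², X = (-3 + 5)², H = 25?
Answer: -216931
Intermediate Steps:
X = 4 (X = 2² = 4)
Z(P) = -400 - 16*P (Z(P) = -16*(P + 25) = -16*(25 + P) = -400 - 16*P)
U(1449) - d(Z(X)) = -1635 - (-400 - 16*4)² = -1635 - (-400 - 64)² = -1635 - 1*(-464)² = -1635 - 1*215296 = -1635 - 215296 = -216931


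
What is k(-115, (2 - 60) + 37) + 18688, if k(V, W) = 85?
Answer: 18773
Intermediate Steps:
k(-115, (2 - 60) + 37) + 18688 = 85 + 18688 = 18773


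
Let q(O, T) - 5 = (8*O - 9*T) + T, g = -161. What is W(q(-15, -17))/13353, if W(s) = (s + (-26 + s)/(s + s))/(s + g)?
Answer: -877/78515640 ≈ -1.1170e-5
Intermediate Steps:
q(O, T) = 5 - 8*T + 8*O (q(O, T) = 5 + ((8*O - 9*T) + T) = 5 + ((-9*T + 8*O) + T) = 5 + (-8*T + 8*O) = 5 - 8*T + 8*O)
W(s) = (s + (-26 + s)/(2*s))/(-161 + s) (W(s) = (s + (-26 + s)/(s + s))/(s - 161) = (s + (-26 + s)/((2*s)))/(-161 + s) = (s + (-26 + s)*(1/(2*s)))/(-161 + s) = (s + (-26 + s)/(2*s))/(-161 + s))
W(q(-15, -17))/13353 = ((-13 + (5 - 8*(-17) + 8*(-15))² + (5 - 8*(-17) + 8*(-15))/2)/((5 - 8*(-17) + 8*(-15))*(-161 + (5 - 8*(-17) + 8*(-15)))))/13353 = ((-13 + (5 + 136 - 120)² + (5 + 136 - 120)/2)/((5 + 136 - 120)*(-161 + (5 + 136 - 120))))*(1/13353) = ((-13 + 21² + (½)*21)/(21*(-161 + 21)))*(1/13353) = ((1/21)*(-13 + 441 + 21/2)/(-140))*(1/13353) = ((1/21)*(-1/140)*(877/2))*(1/13353) = -877/5880*1/13353 = -877/78515640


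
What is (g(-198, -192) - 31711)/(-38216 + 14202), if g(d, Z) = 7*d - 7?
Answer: 16552/12007 ≈ 1.3785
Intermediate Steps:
g(d, Z) = -7 + 7*d
(g(-198, -192) - 31711)/(-38216 + 14202) = ((-7 + 7*(-198)) - 31711)/(-38216 + 14202) = ((-7 - 1386) - 31711)/(-24014) = (-1393 - 31711)*(-1/24014) = -33104*(-1/24014) = 16552/12007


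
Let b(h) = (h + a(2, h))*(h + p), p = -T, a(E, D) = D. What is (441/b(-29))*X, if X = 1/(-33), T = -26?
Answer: -49/638 ≈ -0.076802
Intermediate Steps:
X = -1/33 ≈ -0.030303
p = 26 (p = -1*(-26) = 26)
b(h) = 2*h*(26 + h) (b(h) = (h + h)*(h + 26) = (2*h)*(26 + h) = 2*h*(26 + h))
(441/b(-29))*X = (441/((2*(-29)*(26 - 29))))*(-1/33) = (441/((2*(-29)*(-3))))*(-1/33) = (441/174)*(-1/33) = (441*(1/174))*(-1/33) = (147/58)*(-1/33) = -49/638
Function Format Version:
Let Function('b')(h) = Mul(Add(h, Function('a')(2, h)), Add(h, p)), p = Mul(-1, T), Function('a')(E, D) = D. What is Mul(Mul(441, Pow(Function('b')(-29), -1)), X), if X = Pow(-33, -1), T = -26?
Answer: Rational(-49, 638) ≈ -0.076802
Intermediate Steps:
X = Rational(-1, 33) ≈ -0.030303
p = 26 (p = Mul(-1, -26) = 26)
Function('b')(h) = Mul(2, h, Add(26, h)) (Function('b')(h) = Mul(Add(h, h), Add(h, 26)) = Mul(Mul(2, h), Add(26, h)) = Mul(2, h, Add(26, h)))
Mul(Mul(441, Pow(Function('b')(-29), -1)), X) = Mul(Mul(441, Pow(Mul(2, -29, Add(26, -29)), -1)), Rational(-1, 33)) = Mul(Mul(441, Pow(Mul(2, -29, -3), -1)), Rational(-1, 33)) = Mul(Mul(441, Pow(174, -1)), Rational(-1, 33)) = Mul(Mul(441, Rational(1, 174)), Rational(-1, 33)) = Mul(Rational(147, 58), Rational(-1, 33)) = Rational(-49, 638)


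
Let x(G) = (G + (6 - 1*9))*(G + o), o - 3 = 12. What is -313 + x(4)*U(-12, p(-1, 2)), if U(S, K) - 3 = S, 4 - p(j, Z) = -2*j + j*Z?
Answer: -484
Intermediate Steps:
o = 15 (o = 3 + 12 = 15)
p(j, Z) = 4 + 2*j - Z*j (p(j, Z) = 4 - (-2*j + j*Z) = 4 - (-2*j + Z*j) = 4 + (2*j - Z*j) = 4 + 2*j - Z*j)
U(S, K) = 3 + S
x(G) = (-3 + G)*(15 + G) (x(G) = (G + (6 - 1*9))*(G + 15) = (G + (6 - 9))*(15 + G) = (G - 3)*(15 + G) = (-3 + G)*(15 + G))
-313 + x(4)*U(-12, p(-1, 2)) = -313 + (-45 + 4² + 12*4)*(3 - 12) = -313 + (-45 + 16 + 48)*(-9) = -313 + 19*(-9) = -313 - 171 = -484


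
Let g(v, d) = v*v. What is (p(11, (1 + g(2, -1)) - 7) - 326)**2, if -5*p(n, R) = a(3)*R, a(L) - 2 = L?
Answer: 104976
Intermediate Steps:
g(v, d) = v**2
a(L) = 2 + L
p(n, R) = -R (p(n, R) = -(2 + 3)*R/5 = -R)
(p(11, (1 + g(2, -1)) - 7) - 326)**2 = (-((1 + 2**2) - 7) - 326)**2 = (-((1 + 4) - 7) - 326)**2 = (-(5 - 7) - 326)**2 = (-1*(-2) - 326)**2 = (2 - 326)**2 = (-324)**2 = 104976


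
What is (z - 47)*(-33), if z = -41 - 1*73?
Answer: 5313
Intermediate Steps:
z = -114 (z = -41 - 73 = -114)
(z - 47)*(-33) = (-114 - 47)*(-33) = -161*(-33) = 5313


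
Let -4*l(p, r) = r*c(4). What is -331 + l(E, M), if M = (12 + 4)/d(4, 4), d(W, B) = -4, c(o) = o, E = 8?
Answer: -327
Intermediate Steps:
M = -4 (M = (12 + 4)/(-4) = 16*(-1/4) = -4)
l(p, r) = -r (l(p, r) = -r*4/4 = -r)
-331 + l(E, M) = -331 - 1*(-4) = -331 + 4 = -327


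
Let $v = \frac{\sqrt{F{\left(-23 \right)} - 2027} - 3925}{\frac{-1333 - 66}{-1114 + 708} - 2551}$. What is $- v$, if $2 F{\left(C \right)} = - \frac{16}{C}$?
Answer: $- \frac{1593550}{1034307} + \frac{406 i \sqrt{1072099}}{23789061} \approx -1.5407 + 0.017671 i$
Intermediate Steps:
$F{\left(C \right)} = - \frac{8}{C}$ ($F{\left(C \right)} = \frac{\left(-16\right) \frac{1}{C}}{2} = - \frac{8}{C}$)
$v = \frac{1593550}{1034307} - \frac{406 i \sqrt{1072099}}{23789061}$ ($v = \frac{\sqrt{- \frac{8}{-23} - 2027} - 3925}{\frac{-1333 - 66}{-1114 + 708} - 2551} = \frac{\sqrt{\left(-8\right) \left(- \frac{1}{23}\right) - 2027} - 3925}{- \frac{1399}{-406} - 2551} = \frac{\sqrt{\frac{8}{23} - 2027} - 3925}{\left(-1399\right) \left(- \frac{1}{406}\right) - 2551} = \frac{\sqrt{- \frac{46613}{23}} - 3925}{\frac{1399}{406} - 2551} = \frac{\frac{i \sqrt{1072099}}{23} - 3925}{- \frac{1034307}{406}} = \left(-3925 + \frac{i \sqrt{1072099}}{23}\right) \left(- \frac{406}{1034307}\right) = \frac{1593550}{1034307} - \frac{406 i \sqrt{1072099}}{23789061} \approx 1.5407 - 0.017671 i$)
$- v = - (\frac{1593550}{1034307} - \frac{406 i \sqrt{1072099}}{23789061}) = - \frac{1593550}{1034307} + \frac{406 i \sqrt{1072099}}{23789061}$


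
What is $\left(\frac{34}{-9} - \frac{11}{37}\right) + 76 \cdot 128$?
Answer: $\frac{3238067}{333} \approx 9723.9$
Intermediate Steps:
$\left(\frac{34}{-9} - \frac{11}{37}\right) + 76 \cdot 128 = \left(34 \left(- \frac{1}{9}\right) - \frac{11}{37}\right) + 9728 = \left(- \frac{34}{9} - \frac{11}{37}\right) + 9728 = - \frac{1357}{333} + 9728 = \frac{3238067}{333}$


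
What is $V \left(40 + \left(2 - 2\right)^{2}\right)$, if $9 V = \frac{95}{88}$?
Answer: $\frac{475}{99} \approx 4.798$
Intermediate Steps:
$V = \frac{95}{792}$ ($V = \frac{95 \cdot \frac{1}{88}}{9} = \frac{1}{9} \cdot \frac{95}{88} = \frac{95}{792} \approx 0.11995$)
$V \left(40 + \left(2 - 2\right)^{2}\right) = \frac{95 \left(40 + \left(2 - 2\right)^{2}\right)}{792} = \frac{95 \left(40 + 0^{2}\right)}{792} = \frac{95 \left(40 + 0\right)}{792} = \frac{95}{792} \cdot 40 = \frac{475}{99}$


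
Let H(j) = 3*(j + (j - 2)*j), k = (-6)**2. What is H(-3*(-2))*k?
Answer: 3240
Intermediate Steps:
k = 36
H(j) = 3*j + 3*j*(-2 + j) (H(j) = 3*(j + (-2 + j)*j) = 3*(j + j*(-2 + j)) = 3*j + 3*j*(-2 + j))
H(-3*(-2))*k = (3*(-3*(-2))*(-1 - 3*(-2)))*36 = (3*6*(-1 + 6))*36 = (3*6*5)*36 = 90*36 = 3240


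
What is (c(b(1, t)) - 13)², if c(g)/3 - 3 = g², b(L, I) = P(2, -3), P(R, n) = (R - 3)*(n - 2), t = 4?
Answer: 5041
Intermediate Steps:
P(R, n) = (-3 + R)*(-2 + n)
b(L, I) = 5 (b(L, I) = 6 - 3*(-3) - 2*2 + 2*(-3) = 6 + 9 - 4 - 6 = 5)
c(g) = 9 + 3*g²
(c(b(1, t)) - 13)² = ((9 + 3*5²) - 13)² = ((9 + 3*25) - 13)² = ((9 + 75) - 13)² = (84 - 13)² = 71² = 5041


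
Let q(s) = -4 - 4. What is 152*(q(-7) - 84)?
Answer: -13984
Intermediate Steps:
q(s) = -8
152*(q(-7) - 84) = 152*(-8 - 84) = 152*(-92) = -13984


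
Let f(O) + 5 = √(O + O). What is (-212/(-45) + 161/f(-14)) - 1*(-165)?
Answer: 368536/2385 - 322*I*√7/53 ≈ 154.52 - 16.074*I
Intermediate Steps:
f(O) = -5 + √2*√O (f(O) = -5 + √(O + O) = -5 + √(2*O) = -5 + √2*√O)
(-212/(-45) + 161/f(-14)) - 1*(-165) = (-212/(-45) + 161/(-5 + √2*√(-14))) - 1*(-165) = (-212*(-1/45) + 161/(-5 + √2*(I*√14))) + 165 = (212/45 + 161/(-5 + 2*I*√7)) + 165 = 7637/45 + 161/(-5 + 2*I*√7)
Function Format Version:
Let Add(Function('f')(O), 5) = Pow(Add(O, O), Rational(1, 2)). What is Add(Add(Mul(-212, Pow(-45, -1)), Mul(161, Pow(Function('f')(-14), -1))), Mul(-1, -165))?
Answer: Add(Rational(368536, 2385), Mul(Rational(-322, 53), I, Pow(7, Rational(1, 2)))) ≈ Add(154.52, Mul(-16.074, I))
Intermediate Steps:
Function('f')(O) = Add(-5, Mul(Pow(2, Rational(1, 2)), Pow(O, Rational(1, 2)))) (Function('f')(O) = Add(-5, Pow(Add(O, O), Rational(1, 2))) = Add(-5, Pow(Mul(2, O), Rational(1, 2))) = Add(-5, Mul(Pow(2, Rational(1, 2)), Pow(O, Rational(1, 2)))))
Add(Add(Mul(-212, Pow(-45, -1)), Mul(161, Pow(Function('f')(-14), -1))), Mul(-1, -165)) = Add(Add(Mul(-212, Pow(-45, -1)), Mul(161, Pow(Add(-5, Mul(Pow(2, Rational(1, 2)), Pow(-14, Rational(1, 2)))), -1))), Mul(-1, -165)) = Add(Add(Mul(-212, Rational(-1, 45)), Mul(161, Pow(Add(-5, Mul(Pow(2, Rational(1, 2)), Mul(I, Pow(14, Rational(1, 2))))), -1))), 165) = Add(Add(Rational(212, 45), Mul(161, Pow(Add(-5, Mul(2, I, Pow(7, Rational(1, 2)))), -1))), 165) = Add(Rational(7637, 45), Mul(161, Pow(Add(-5, Mul(2, I, Pow(7, Rational(1, 2)))), -1)))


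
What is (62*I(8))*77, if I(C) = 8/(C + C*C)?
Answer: 4774/9 ≈ 530.44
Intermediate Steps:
I(C) = 8/(C + C**2)
(62*I(8))*77 = (62*(8/(8*(1 + 8))))*77 = (62*(8*(1/8)/9))*77 = (62*(8*(1/8)*(1/9)))*77 = (62*(1/9))*77 = (62/9)*77 = 4774/9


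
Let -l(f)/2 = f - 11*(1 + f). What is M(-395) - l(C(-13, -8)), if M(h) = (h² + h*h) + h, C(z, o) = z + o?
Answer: 312053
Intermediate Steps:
C(z, o) = o + z
M(h) = h + 2*h² (M(h) = (h² + h²) + h = 2*h² + h = h + 2*h²)
l(f) = 22 + 20*f (l(f) = -2*(f - 11*(1 + f)) = -2*(f + (-11 - 11*f)) = -2*(-11 - 10*f) = 22 + 20*f)
M(-395) - l(C(-13, -8)) = -395*(1 + 2*(-395)) - (22 + 20*(-8 - 13)) = -395*(1 - 790) - (22 + 20*(-21)) = -395*(-789) - (22 - 420) = 311655 - 1*(-398) = 311655 + 398 = 312053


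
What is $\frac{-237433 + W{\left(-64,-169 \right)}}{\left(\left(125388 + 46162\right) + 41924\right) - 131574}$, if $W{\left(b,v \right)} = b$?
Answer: $- \frac{18269}{6300} \approx -2.8998$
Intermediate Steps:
$\frac{-237433 + W{\left(-64,-169 \right)}}{\left(\left(125388 + 46162\right) + 41924\right) - 131574} = \frac{-237433 - 64}{\left(\left(125388 + 46162\right) + 41924\right) - 131574} = - \frac{237497}{\left(171550 + 41924\right) - 131574} = - \frac{237497}{213474 - 131574} = - \frac{237497}{81900} = \left(-237497\right) \frac{1}{81900} = - \frac{18269}{6300}$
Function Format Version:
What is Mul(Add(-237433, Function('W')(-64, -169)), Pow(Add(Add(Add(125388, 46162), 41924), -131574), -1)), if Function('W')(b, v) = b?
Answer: Rational(-18269, 6300) ≈ -2.8998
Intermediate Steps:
Mul(Add(-237433, Function('W')(-64, -169)), Pow(Add(Add(Add(125388, 46162), 41924), -131574), -1)) = Mul(Add(-237433, -64), Pow(Add(Add(Add(125388, 46162), 41924), -131574), -1)) = Mul(-237497, Pow(Add(Add(171550, 41924), -131574), -1)) = Mul(-237497, Pow(Add(213474, -131574), -1)) = Mul(-237497, Pow(81900, -1)) = Mul(-237497, Rational(1, 81900)) = Rational(-18269, 6300)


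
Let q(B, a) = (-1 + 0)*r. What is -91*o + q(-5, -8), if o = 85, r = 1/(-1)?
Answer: -7734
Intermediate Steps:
r = -1 (r = 1*(-1) = -1)
q(B, a) = 1 (q(B, a) = (-1 + 0)*(-1) = -1*(-1) = 1)
-91*o + q(-5, -8) = -91*85 + 1 = -7735 + 1 = -7734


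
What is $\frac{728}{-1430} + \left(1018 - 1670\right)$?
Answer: $- \frac{35888}{55} \approx -652.51$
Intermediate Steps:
$\frac{728}{-1430} + \left(1018 - 1670\right) = 728 \left(- \frac{1}{1430}\right) - 652 = - \frac{28}{55} - 652 = - \frac{35888}{55}$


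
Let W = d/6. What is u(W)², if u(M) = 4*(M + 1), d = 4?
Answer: 400/9 ≈ 44.444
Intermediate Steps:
W = ⅔ (W = 4/6 = 4*(⅙) = ⅔ ≈ 0.66667)
u(M) = 4 + 4*M (u(M) = 4*(1 + M) = 4 + 4*M)
u(W)² = (4 + 4*(⅔))² = (4 + 8/3)² = (20/3)² = 400/9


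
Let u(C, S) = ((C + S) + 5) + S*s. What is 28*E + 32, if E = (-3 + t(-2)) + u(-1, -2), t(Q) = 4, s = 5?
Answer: -164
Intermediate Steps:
u(C, S) = 5 + C + 6*S (u(C, S) = ((C + S) + 5) + S*5 = (5 + C + S) + 5*S = 5 + C + 6*S)
E = -7 (E = (-3 + 4) + (5 - 1 + 6*(-2)) = 1 + (5 - 1 - 12) = 1 - 8 = -7)
28*E + 32 = 28*(-7) + 32 = -196 + 32 = -164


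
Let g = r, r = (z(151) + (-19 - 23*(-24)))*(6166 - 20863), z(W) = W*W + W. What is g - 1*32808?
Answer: -345191853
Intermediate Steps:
z(W) = W + W² (z(W) = W² + W = W + W²)
r = -345159045 (r = (151*(1 + 151) + (-19 - 23*(-24)))*(6166 - 20863) = (151*152 + (-19 + 552))*(-14697) = (22952 + 533)*(-14697) = 23485*(-14697) = -345159045)
g = -345159045
g - 1*32808 = -345159045 - 1*32808 = -345159045 - 32808 = -345191853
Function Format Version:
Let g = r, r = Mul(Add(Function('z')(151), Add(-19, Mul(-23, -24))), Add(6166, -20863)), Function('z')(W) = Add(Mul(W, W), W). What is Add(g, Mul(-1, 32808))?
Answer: -345191853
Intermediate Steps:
Function('z')(W) = Add(W, Pow(W, 2)) (Function('z')(W) = Add(Pow(W, 2), W) = Add(W, Pow(W, 2)))
r = -345159045 (r = Mul(Add(Mul(151, Add(1, 151)), Add(-19, Mul(-23, -24))), Add(6166, -20863)) = Mul(Add(Mul(151, 152), Add(-19, 552)), -14697) = Mul(Add(22952, 533), -14697) = Mul(23485, -14697) = -345159045)
g = -345159045
Add(g, Mul(-1, 32808)) = Add(-345159045, Mul(-1, 32808)) = Add(-345159045, -32808) = -345191853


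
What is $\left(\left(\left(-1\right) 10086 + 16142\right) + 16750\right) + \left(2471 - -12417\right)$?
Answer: $37694$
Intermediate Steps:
$\left(\left(\left(-1\right) 10086 + 16142\right) + 16750\right) + \left(2471 - -12417\right) = \left(\left(-10086 + 16142\right) + 16750\right) + \left(2471 + 12417\right) = \left(6056 + 16750\right) + 14888 = 22806 + 14888 = 37694$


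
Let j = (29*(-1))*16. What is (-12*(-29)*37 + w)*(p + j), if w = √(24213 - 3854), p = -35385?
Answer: -461591724 - 35849*√20359 ≈ -4.6671e+8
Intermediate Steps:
j = -464 (j = -29*16 = -464)
w = √20359 ≈ 142.69
(-12*(-29)*37 + w)*(p + j) = (-12*(-29)*37 + √20359)*(-35385 - 464) = (348*37 + √20359)*(-35849) = (12876 + √20359)*(-35849) = -461591724 - 35849*√20359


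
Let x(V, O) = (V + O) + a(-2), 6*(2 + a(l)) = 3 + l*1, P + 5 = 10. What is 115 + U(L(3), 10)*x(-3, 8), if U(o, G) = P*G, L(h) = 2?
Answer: 820/3 ≈ 273.33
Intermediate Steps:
P = 5 (P = -5 + 10 = 5)
a(l) = -3/2 + l/6 (a(l) = -2 + (3 + l*1)/6 = -2 + (3 + l)/6 = -2 + (½ + l/6) = -3/2 + l/6)
x(V, O) = -11/6 + O + V (x(V, O) = (V + O) + (-3/2 + (⅙)*(-2)) = (O + V) + (-3/2 - ⅓) = (O + V) - 11/6 = -11/6 + O + V)
U(o, G) = 5*G
115 + U(L(3), 10)*x(-3, 8) = 115 + (5*10)*(-11/6 + 8 - 3) = 115 + 50*(19/6) = 115 + 475/3 = 820/3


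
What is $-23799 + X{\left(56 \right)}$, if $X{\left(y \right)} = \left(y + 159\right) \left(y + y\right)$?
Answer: $281$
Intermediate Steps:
$X{\left(y \right)} = 2 y \left(159 + y\right)$ ($X{\left(y \right)} = \left(159 + y\right) 2 y = 2 y \left(159 + y\right)$)
$-23799 + X{\left(56 \right)} = -23799 + 2 \cdot 56 \left(159 + 56\right) = -23799 + 2 \cdot 56 \cdot 215 = -23799 + 24080 = 281$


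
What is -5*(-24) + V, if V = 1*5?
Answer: 125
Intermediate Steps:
V = 5
-5*(-24) + V = -5*(-24) + 5 = 120 + 5 = 125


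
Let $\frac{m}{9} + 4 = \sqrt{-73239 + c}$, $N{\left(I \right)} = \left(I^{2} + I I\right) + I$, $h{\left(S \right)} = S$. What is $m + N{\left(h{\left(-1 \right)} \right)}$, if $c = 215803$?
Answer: $-35 + 18 \sqrt{35641} \approx 3363.2$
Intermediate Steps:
$N{\left(I \right)} = I + 2 I^{2}$ ($N{\left(I \right)} = \left(I^{2} + I^{2}\right) + I = 2 I^{2} + I = I + 2 I^{2}$)
$m = -36 + 18 \sqrt{35641}$ ($m = -36 + 9 \sqrt{-73239 + 215803} = -36 + 9 \sqrt{142564} = -36 + 9 \cdot 2 \sqrt{35641} = -36 + 18 \sqrt{35641} \approx 3362.2$)
$m + N{\left(h{\left(-1 \right)} \right)} = \left(-36 + 18 \sqrt{35641}\right) - \left(1 + 2 \left(-1\right)\right) = \left(-36 + 18 \sqrt{35641}\right) - \left(1 - 2\right) = \left(-36 + 18 \sqrt{35641}\right) - -1 = \left(-36 + 18 \sqrt{35641}\right) + 1 = -35 + 18 \sqrt{35641}$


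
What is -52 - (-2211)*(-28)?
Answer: -61960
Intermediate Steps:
-52 - (-2211)*(-28) = -52 - 201*308 = -52 - 61908 = -61960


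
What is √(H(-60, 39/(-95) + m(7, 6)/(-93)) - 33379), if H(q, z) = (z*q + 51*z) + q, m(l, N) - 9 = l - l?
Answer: I*√289977684505/2945 ≈ 182.85*I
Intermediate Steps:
m(l, N) = 9 (m(l, N) = 9 + (l - l) = 9 + 0 = 9)
H(q, z) = q + 51*z + q*z (H(q, z) = (q*z + 51*z) + q = (51*z + q*z) + q = q + 51*z + q*z)
√(H(-60, 39/(-95) + m(7, 6)/(-93)) - 33379) = √((-60 + 51*(39/(-95) + 9/(-93)) - 60*(39/(-95) + 9/(-93))) - 33379) = √((-60 + 51*(39*(-1/95) + 9*(-1/93)) - 60*(39*(-1/95) + 9*(-1/93))) - 33379) = √((-60 + 51*(-39/95 - 3/31) - 60*(-39/95 - 3/31)) - 33379) = √((-60 + 51*(-1494/2945) - 60*(-1494/2945)) - 33379) = √((-60 - 76194/2945 + 17928/589) - 33379) = √(-163254/2945 - 33379) = √(-98464409/2945) = I*√289977684505/2945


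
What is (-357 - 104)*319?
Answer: -147059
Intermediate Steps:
(-357 - 104)*319 = -461*319 = -147059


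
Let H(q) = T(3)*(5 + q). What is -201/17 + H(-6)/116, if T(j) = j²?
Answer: -23469/1972 ≈ -11.901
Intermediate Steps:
H(q) = 45 + 9*q (H(q) = 3²*(5 + q) = 9*(5 + q) = 45 + 9*q)
-201/17 + H(-6)/116 = -201/17 + (45 + 9*(-6))/116 = -201*1/17 + (45 - 54)*(1/116) = -201/17 - 9*1/116 = -201/17 - 9/116 = -23469/1972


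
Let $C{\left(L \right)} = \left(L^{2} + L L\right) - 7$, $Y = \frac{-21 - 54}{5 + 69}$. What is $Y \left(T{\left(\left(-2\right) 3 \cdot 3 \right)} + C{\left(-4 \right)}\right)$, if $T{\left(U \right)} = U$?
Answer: $- \frac{525}{74} \approx -7.0946$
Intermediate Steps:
$Y = - \frac{75}{74} \approx -1.0135$
$C{\left(L \right)} = -7 + 2 L^{2}$ ($C{\left(L \right)} = \left(L^{2} + L^{2}\right) - 7 = 2 L^{2} - 7 = -7 + 2 L^{2}$)
$Y \left(T{\left(\left(-2\right) 3 \cdot 3 \right)} + C{\left(-4 \right)}\right) = - \frac{75 \left(\left(-2\right) 3 \cdot 3 - \left(7 - 2 \left(-4\right)^{2}\right)\right)}{74} = - \frac{75 \left(\left(-6\right) 3 + \left(-7 + 2 \cdot 16\right)\right)}{74} = - \frac{75 \left(-18 + \left(-7 + 32\right)\right)}{74} = - \frac{75 \left(-18 + 25\right)}{74} = \left(- \frac{75}{74}\right) 7 = - \frac{525}{74}$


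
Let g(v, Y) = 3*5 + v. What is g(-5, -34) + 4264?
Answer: 4274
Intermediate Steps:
g(v, Y) = 15 + v
g(-5, -34) + 4264 = (15 - 5) + 4264 = 10 + 4264 = 4274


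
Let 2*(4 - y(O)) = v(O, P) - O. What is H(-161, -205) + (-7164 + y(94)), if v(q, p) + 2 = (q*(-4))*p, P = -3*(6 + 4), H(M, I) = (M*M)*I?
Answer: -5326557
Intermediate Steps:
H(M, I) = I*M**2 (H(M, I) = M**2*I = I*M**2)
P = -30 (P = -3*10 = -30)
v(q, p) = -2 - 4*p*q (v(q, p) = -2 + (q*(-4))*p = -2 + (-4*q)*p = -2 - 4*p*q)
y(O) = 5 - 119*O/2 (y(O) = 4 - ((-2 - 4*(-30)*O) - O)/2 = 4 - ((-2 + 120*O) - O)/2 = 4 - (-2 + 119*O)/2 = 4 + (1 - 119*O/2) = 5 - 119*O/2)
H(-161, -205) + (-7164 + y(94)) = -205*(-161)**2 + (-7164 + (5 - 119/2*94)) = -205*25921 + (-7164 + (5 - 5593)) = -5313805 + (-7164 - 5588) = -5313805 - 12752 = -5326557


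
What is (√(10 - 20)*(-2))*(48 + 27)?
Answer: -150*I*√10 ≈ -474.34*I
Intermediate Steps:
(√(10 - 20)*(-2))*(48 + 27) = (√(-10)*(-2))*75 = ((I*√10)*(-2))*75 = -2*I*√10*75 = -150*I*√10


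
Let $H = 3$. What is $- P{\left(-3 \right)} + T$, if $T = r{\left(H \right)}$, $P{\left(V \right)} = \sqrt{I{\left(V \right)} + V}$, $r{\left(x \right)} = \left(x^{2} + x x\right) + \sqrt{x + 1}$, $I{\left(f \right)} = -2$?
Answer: $20 - i \sqrt{5} \approx 20.0 - 2.2361 i$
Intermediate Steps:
$r{\left(x \right)} = \sqrt{1 + x} + 2 x^{2}$ ($r{\left(x \right)} = \left(x^{2} + x^{2}\right) + \sqrt{1 + x} = 2 x^{2} + \sqrt{1 + x} = \sqrt{1 + x} + 2 x^{2}$)
$P{\left(V \right)} = \sqrt{-2 + V}$
$T = 20$ ($T = \sqrt{1 + 3} + 2 \cdot 3^{2} = \sqrt{4} + 2 \cdot 9 = 2 + 18 = 20$)
$- P{\left(-3 \right)} + T = - \sqrt{-2 - 3} + 20 = - \sqrt{-5} + 20 = - i \sqrt{5} + 20 = 20 - i \sqrt{5}$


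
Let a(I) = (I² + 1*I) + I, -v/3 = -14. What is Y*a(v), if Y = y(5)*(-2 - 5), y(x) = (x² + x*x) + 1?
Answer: -659736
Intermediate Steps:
y(x) = 1 + 2*x² (y(x) = (x² + x²) + 1 = 2*x² + 1 = 1 + 2*x²)
v = 42 (v = -3*(-14) = 42)
a(I) = I² + 2*I (a(I) = (I² + I) + I = (I + I²) + I = I² + 2*I)
Y = -357 (Y = (1 + 2*5²)*(-2 - 5) = (1 + 2*25)*(-7) = (1 + 50)*(-7) = 51*(-7) = -357)
Y*a(v) = -14994*(2 + 42) = -14994*44 = -357*1848 = -659736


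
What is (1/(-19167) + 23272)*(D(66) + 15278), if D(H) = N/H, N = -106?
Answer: 224865401777183/632511 ≈ 3.5551e+8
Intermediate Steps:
D(H) = -106/H
(1/(-19167) + 23272)*(D(66) + 15278) = (1/(-19167) + 23272)*(-106/66 + 15278) = (-1/19167 + 23272)*(-106*1/66 + 15278) = 446054423*(-53/33 + 15278)/19167 = (446054423/19167)*(504121/33) = 224865401777183/632511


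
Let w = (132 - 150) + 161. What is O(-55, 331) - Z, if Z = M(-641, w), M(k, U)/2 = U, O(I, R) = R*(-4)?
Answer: -1610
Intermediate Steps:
O(I, R) = -4*R
w = 143 (w = -18 + 161 = 143)
M(k, U) = 2*U
Z = 286 (Z = 2*143 = 286)
O(-55, 331) - Z = -4*331 - 1*286 = -1324 - 286 = -1610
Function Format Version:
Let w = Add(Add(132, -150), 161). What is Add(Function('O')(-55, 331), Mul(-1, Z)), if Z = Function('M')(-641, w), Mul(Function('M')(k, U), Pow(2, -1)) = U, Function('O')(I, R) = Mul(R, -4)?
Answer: -1610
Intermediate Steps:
Function('O')(I, R) = Mul(-4, R)
w = 143 (w = Add(-18, 161) = 143)
Function('M')(k, U) = Mul(2, U)
Z = 286 (Z = Mul(2, 143) = 286)
Add(Function('O')(-55, 331), Mul(-1, Z)) = Add(Mul(-4, 331), Mul(-1, 286)) = Add(-1324, -286) = -1610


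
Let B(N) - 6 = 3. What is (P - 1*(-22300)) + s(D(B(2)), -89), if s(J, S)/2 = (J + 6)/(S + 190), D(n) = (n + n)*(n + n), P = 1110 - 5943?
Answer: 1764827/101 ≈ 17474.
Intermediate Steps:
B(N) = 9 (B(N) = 6 + 3 = 9)
P = -4833
D(n) = 4*n² (D(n) = (2*n)*(2*n) = 4*n²)
s(J, S) = 2*(6 + J)/(190 + S) (s(J, S) = 2*((J + 6)/(S + 190)) = 2*((6 + J)/(190 + S)) = 2*(6 + J)/(190 + S))
(P - 1*(-22300)) + s(D(B(2)), -89) = (-4833 - 1*(-22300)) + 2*(6 + 4*9²)/(190 - 89) = (-4833 + 22300) + 2*(6 + 4*81)/101 = 17467 + 2*(1/101)*(6 + 324) = 17467 + 2*(1/101)*330 = 17467 + 660/101 = 1764827/101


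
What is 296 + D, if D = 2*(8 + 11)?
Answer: 334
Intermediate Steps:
D = 38 (D = 2*19 = 38)
296 + D = 296 + 38 = 334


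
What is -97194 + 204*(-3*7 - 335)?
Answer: -169818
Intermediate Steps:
-97194 + 204*(-3*7 - 335) = -97194 + 204*(-21 - 335) = -97194 + 204*(-356) = -97194 - 72624 = -169818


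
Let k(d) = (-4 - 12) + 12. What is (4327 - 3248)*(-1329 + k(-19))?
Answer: -1438307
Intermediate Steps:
k(d) = -4 (k(d) = -16 + 12 = -4)
(4327 - 3248)*(-1329 + k(-19)) = (4327 - 3248)*(-1329 - 4) = 1079*(-1333) = -1438307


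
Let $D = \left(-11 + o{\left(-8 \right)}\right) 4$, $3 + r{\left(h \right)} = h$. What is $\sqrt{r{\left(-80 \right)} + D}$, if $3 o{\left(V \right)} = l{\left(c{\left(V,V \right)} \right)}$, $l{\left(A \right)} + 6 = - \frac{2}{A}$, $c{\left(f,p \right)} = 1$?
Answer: $\frac{i \sqrt{1239}}{3} \approx 11.733 i$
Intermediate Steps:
$r{\left(h \right)} = -3 + h$
$l{\left(A \right)} = -6 - \frac{2}{A}$
$o{\left(V \right)} = - \frac{8}{3}$ ($o{\left(V \right)} = \frac{-6 - \frac{2}{1}}{3} = \frac{-6 - 2}{3} = \frac{1}{3} \left(-8\right) = - \frac{8}{3}$)
$D = - \frac{164}{3}$ ($D = \left(-11 - \frac{8}{3}\right) 4 = \left(- \frac{41}{3}\right) 4 = - \frac{164}{3} \approx -54.667$)
$\sqrt{r{\left(-80 \right)} + D} = \sqrt{\left(-3 - 80\right) - \frac{164}{3}} = \sqrt{-83 - \frac{164}{3}} = \sqrt{- \frac{413}{3}} = \frac{i \sqrt{1239}}{3}$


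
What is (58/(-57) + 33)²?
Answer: 3323329/3249 ≈ 1022.9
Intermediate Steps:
(58/(-57) + 33)² = (58*(-1/57) + 33)² = (-58/57 + 33)² = (1823/57)² = 3323329/3249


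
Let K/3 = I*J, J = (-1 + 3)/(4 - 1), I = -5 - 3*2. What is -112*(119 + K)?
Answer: -10864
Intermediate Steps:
I = -11 (I = -5 - 6 = -11)
J = 2/3 ≈ 0.66667
K = -22 (K = 3*(-11*2/3) = 3*(-22/3) = -22)
-112*(119 + K) = -112*(119 - 22) = -112*97 = -10864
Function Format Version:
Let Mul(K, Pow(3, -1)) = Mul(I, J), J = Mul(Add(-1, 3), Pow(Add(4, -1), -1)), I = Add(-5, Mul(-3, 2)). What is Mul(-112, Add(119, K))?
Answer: -10864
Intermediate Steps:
I = -11 (I = Add(-5, -6) = -11)
J = Rational(2, 3) (J = Mul(2, Pow(3, -1)) = Mul(2, Rational(1, 3)) = Rational(2, 3) ≈ 0.66667)
K = -22 (K = Mul(3, Mul(-11, Rational(2, 3))) = Mul(3, Rational(-22, 3)) = -22)
Mul(-112, Add(119, K)) = Mul(-112, Add(119, -22)) = Mul(-112, 97) = -10864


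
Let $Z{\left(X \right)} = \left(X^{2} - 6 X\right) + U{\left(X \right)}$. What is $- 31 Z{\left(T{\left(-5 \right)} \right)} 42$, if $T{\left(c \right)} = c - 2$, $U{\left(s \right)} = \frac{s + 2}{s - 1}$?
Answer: $- \frac{477183}{4} \approx -1.193 \cdot 10^{5}$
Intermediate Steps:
$U{\left(s \right)} = \frac{2 + s}{-1 + s}$
$T{\left(c \right)} = -2 + c$
$Z{\left(X \right)} = X^{2} - 6 X + \frac{2 + X}{-1 + X}$ ($Z{\left(X \right)} = \left(X^{2} - 6 X\right) + \frac{2 + X}{-1 + X} = X^{2} - 6 X + \frac{2 + X}{-1 + X}$)
$- 31 Z{\left(T{\left(-5 \right)} \right)} 42 = - 31 \frac{2 - 7 + \left(-2 - 5\right) \left(-1 - 7\right) \left(-6 - 7\right)}{-1 - 7} \cdot 42 = - 31 \frac{2 - 7 - 7 \left(-1 - 7\right) \left(-6 - 7\right)}{-1 - 7} \cdot 42 = - 31 \frac{2 - 7 - \left(-56\right) \left(-13\right)}{-8} \cdot 42 = - 31 \left(- \frac{2 - 7 - 728}{8}\right) 42 = - 31 \left(\left(- \frac{1}{8}\right) \left(-733\right)\right) 42 = \left(-31\right) \frac{733}{8} \cdot 42 = \left(- \frac{22723}{8}\right) 42 = - \frac{477183}{4}$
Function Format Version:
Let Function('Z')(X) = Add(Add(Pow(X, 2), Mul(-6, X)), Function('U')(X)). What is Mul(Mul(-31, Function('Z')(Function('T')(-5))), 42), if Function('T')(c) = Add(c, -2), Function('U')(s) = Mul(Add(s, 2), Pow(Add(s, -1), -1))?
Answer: Rational(-477183, 4) ≈ -1.1930e+5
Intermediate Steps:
Function('U')(s) = Mul(Pow(Add(-1, s), -1), Add(2, s)) (Function('U')(s) = Mul(Add(2, s), Pow(Add(-1, s), -1)) = Mul(Pow(Add(-1, s), -1), Add(2, s)))
Function('T')(c) = Add(-2, c)
Function('Z')(X) = Add(Pow(X, 2), Mul(-6, X), Mul(Pow(Add(-1, X), -1), Add(2, X))) (Function('Z')(X) = Add(Add(Pow(X, 2), Mul(-6, X)), Mul(Pow(Add(-1, X), -1), Add(2, X))) = Add(Pow(X, 2), Mul(-6, X), Mul(Pow(Add(-1, X), -1), Add(2, X))))
Mul(Mul(-31, Function('Z')(Function('T')(-5))), 42) = Mul(Mul(-31, Mul(Pow(Add(-1, Add(-2, -5)), -1), Add(2, Add(-2, -5), Mul(Add(-2, -5), Add(-1, Add(-2, -5)), Add(-6, Add(-2, -5)))))), 42) = Mul(Mul(-31, Mul(Pow(Add(-1, -7), -1), Add(2, -7, Mul(-7, Add(-1, -7), Add(-6, -7))))), 42) = Mul(Mul(-31, Mul(Pow(-8, -1), Add(2, -7, Mul(-7, -8, -13)))), 42) = Mul(Mul(-31, Mul(Rational(-1, 8), Add(2, -7, -728))), 42) = Mul(Mul(-31, Mul(Rational(-1, 8), -733)), 42) = Mul(Mul(-31, Rational(733, 8)), 42) = Mul(Rational(-22723, 8), 42) = Rational(-477183, 4)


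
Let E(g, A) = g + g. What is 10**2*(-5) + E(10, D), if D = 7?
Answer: -480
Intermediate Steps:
E(g, A) = 2*g
10**2*(-5) + E(10, D) = 10**2*(-5) + 2*10 = 100*(-5) + 20 = -500 + 20 = -480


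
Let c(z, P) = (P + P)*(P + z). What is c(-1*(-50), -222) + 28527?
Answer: 104895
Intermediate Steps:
c(z, P) = 2*P*(P + z) (c(z, P) = (2*P)*(P + z) = 2*P*(P + z))
c(-1*(-50), -222) + 28527 = 2*(-222)*(-222 - 1*(-50)) + 28527 = 2*(-222)*(-222 + 50) + 28527 = 2*(-222)*(-172) + 28527 = 76368 + 28527 = 104895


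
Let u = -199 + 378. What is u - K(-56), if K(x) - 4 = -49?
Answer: 224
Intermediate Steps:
u = 179
K(x) = -45 (K(x) = 4 - 49 = -45)
u - K(-56) = 179 - 1*(-45) = 179 + 45 = 224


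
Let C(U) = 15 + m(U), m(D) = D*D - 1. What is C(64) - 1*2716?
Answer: 1394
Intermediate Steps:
m(D) = -1 + D**2 (m(D) = D**2 - 1 = -1 + D**2)
C(U) = 14 + U**2 (C(U) = 15 + (-1 + U**2) = 14 + U**2)
C(64) - 1*2716 = (14 + 64**2) - 1*2716 = (14 + 4096) - 2716 = 4110 - 2716 = 1394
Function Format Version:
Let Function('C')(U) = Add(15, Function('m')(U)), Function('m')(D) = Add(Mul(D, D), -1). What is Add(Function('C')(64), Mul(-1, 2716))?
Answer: 1394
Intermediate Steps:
Function('m')(D) = Add(-1, Pow(D, 2)) (Function('m')(D) = Add(Pow(D, 2), -1) = Add(-1, Pow(D, 2)))
Function('C')(U) = Add(14, Pow(U, 2)) (Function('C')(U) = Add(15, Add(-1, Pow(U, 2))) = Add(14, Pow(U, 2)))
Add(Function('C')(64), Mul(-1, 2716)) = Add(Add(14, Pow(64, 2)), Mul(-1, 2716)) = Add(Add(14, 4096), -2716) = Add(4110, -2716) = 1394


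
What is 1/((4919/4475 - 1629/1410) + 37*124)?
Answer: 420650/1929918601 ≈ 0.00021796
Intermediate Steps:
1/((4919/4475 - 1629/1410) + 37*124) = 1/((4919*(1/4475) - 1629*1/1410) + 4588) = 1/((4919/4475 - 543/470) + 4588) = 1/(-23599/420650 + 4588) = 1/(1929918601/420650) = 420650/1929918601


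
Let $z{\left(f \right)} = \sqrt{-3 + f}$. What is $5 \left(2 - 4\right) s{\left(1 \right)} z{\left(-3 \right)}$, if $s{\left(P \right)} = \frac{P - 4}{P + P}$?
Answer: $15 i \sqrt{6} \approx 36.742 i$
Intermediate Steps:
$s{\left(P \right)} = \frac{-4 + P}{2 P}$
$5 \left(2 - 4\right) s{\left(1 \right)} z{\left(-3 \right)} = 5 \left(2 - 4\right) \frac{-4 + 1}{2 \cdot 1} \sqrt{-3 - 3} = 5 \left(-2\right) \frac{1}{2} \cdot 1 \left(-3\right) \sqrt{-6} = \left(-10\right) \left(- \frac{3}{2}\right) i \sqrt{6} = 15 i \sqrt{6}$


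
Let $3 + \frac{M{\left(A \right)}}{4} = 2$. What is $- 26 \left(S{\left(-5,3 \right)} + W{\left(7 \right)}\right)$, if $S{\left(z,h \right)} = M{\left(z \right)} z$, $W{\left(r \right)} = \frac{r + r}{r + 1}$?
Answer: $- \frac{1131}{2} \approx -565.5$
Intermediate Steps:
$W{\left(r \right)} = \frac{2 r}{1 + r}$
$M{\left(A \right)} = -4$ ($M{\left(A \right)} = -12 + 4 \cdot 2 = -12 + 8 = -4$)
$S{\left(z,h \right)} = - 4 z$
$- 26 \left(S{\left(-5,3 \right)} + W{\left(7 \right)}\right) = - 26 \left(\left(-4\right) \left(-5\right) + 2 \cdot 7 \frac{1}{1 + 7}\right) = - 26 \left(20 + 2 \cdot 7 \cdot \frac{1}{8}\right) = - 26 \left(20 + \frac{7}{4}\right) = \left(-26\right) \frac{87}{4} = - \frac{1131}{2}$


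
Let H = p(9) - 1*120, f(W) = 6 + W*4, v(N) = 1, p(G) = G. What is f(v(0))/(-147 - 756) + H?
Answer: -100243/903 ≈ -111.01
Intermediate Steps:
f(W) = 6 + 4*W
H = -111 (H = 9 - 1*120 = 9 - 120 = -111)
f(v(0))/(-147 - 756) + H = (6 + 4*1)/(-147 - 756) - 111 = (6 + 4)/(-903) - 111 = 10*(-1/903) - 111 = -10/903 - 111 = -100243/903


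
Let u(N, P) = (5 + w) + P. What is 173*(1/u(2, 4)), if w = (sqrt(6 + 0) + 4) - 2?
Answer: 1903/115 - 173*sqrt(6)/115 ≈ 12.863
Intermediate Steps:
w = 2 + sqrt(6) (w = (sqrt(6) + 4) - 2 = (4 + sqrt(6)) - 2 = 2 + sqrt(6) ≈ 4.4495)
u(N, P) = 7 + P + sqrt(6) (u(N, P) = (5 + (2 + sqrt(6))) + P = (7 + sqrt(6)) + P = 7 + P + sqrt(6))
173*(1/u(2, 4)) = 173*(1/(7 + 4 + sqrt(6))) = 173*(1/(11 + sqrt(6))) = 173/(11 + sqrt(6))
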